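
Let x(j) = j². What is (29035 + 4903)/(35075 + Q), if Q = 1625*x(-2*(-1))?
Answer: 33938/41575 ≈ 0.81631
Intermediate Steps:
Q = 6500 (Q = 1625*(-2*(-1))² = 1625*2² = 1625*4 = 6500)
(29035 + 4903)/(35075 + Q) = (29035 + 4903)/(35075 + 6500) = 33938/41575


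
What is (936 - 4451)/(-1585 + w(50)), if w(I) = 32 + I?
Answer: 3515/1503 ≈ 2.3387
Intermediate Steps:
(936 - 4451)/(-1585 + w(50)) = (936 - 4451)/(-1585 + (32 + 50)) = -3515/(-1585 + 82) = -3515/(-1503) = -3515*(-1/1503) = 3515/1503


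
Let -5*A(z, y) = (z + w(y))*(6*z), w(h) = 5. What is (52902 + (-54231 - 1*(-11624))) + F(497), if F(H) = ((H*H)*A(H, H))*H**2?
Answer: -91334932299146609/5 ≈ -1.8267e+16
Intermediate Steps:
A(z, y) = -6*z*(5 + z)/5 (A(z, y) = -(z + 5)*6*z/5 = -(5 + z)*6*z/5 = -6*z*(5 + z)/5)
F(H) = -6*H**5*(5 + H)/5 (F(H) = ((H*H)*(-6*H*(5 + H)/5))*H**2 = (H**2*(-6*H*(5 + H)/5))*H**2 = (-6*H**3*(5 + H)/5)*H**2 = -6*H**5*(5 + H)/5)
(52902 + (-54231 - 1*(-11624))) + F(497) = (52902 + (-54231 - 1*(-11624))) + (6/5)*497**5*(-5 - 1*497) = (52902 + (-54231 + 11624)) + (6/5)*30323682702257*(-5 - 497) = (52902 - 42607) + (6/5)*30323682702257*(-502) = 10295 - 91334932299198084/5 = -91334932299146609/5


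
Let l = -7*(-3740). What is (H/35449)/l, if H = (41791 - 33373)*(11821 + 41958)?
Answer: 20577801/42184310 ≈ 0.48781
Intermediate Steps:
H = 452711622 (H = 8418*53779 = 452711622)
l = 26180
(H/35449)/l = (452711622/35449)/26180 = (452711622*(1/35449))*(1/26180) = (452711622/35449)*(1/26180) = 20577801/42184310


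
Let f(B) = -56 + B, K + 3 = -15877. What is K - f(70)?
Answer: -15894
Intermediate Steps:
K = -15880 (K = -3 - 15877 = -15880)
K - f(70) = -15880 - (-56 + 70) = -15880 - 1*14 = -15880 - 14 = -15894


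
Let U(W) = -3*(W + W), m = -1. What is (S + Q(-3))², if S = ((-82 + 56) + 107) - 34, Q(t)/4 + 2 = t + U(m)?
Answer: 2601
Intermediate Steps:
U(W) = -6*W
Q(t) = 16 + 4*t (Q(t) = -8 + 4*(t - 6*(-1)) = -8 + 4*(t + 6) = -8 + 4*(6 + t) = -8 + (24 + 4*t) = 16 + 4*t)
S = 47 (S = (-26 + 107) - 34 = 81 - 34 = 47)
(S + Q(-3))² = (47 + (16 + 4*(-3)))² = (47 + (16 - 12))² = (47 + 4)² = 51² = 2601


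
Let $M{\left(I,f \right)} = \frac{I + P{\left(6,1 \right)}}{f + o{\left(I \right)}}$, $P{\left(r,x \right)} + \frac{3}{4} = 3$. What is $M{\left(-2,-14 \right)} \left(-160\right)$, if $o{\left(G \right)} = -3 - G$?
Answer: $\frac{8}{3} \approx 2.6667$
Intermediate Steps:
$P{\left(r,x \right)} = \frac{9}{4}$ ($P{\left(r,x \right)} = - \frac{3}{4} + 3 = \frac{9}{4}$)
$M{\left(I,f \right)} = \frac{\frac{9}{4} + I}{-3 + f - I}$ ($M{\left(I,f \right)} = \frac{I + \frac{9}{4}}{f - \left(3 + I\right)} = \frac{\frac{9}{4} + I}{-3 + f - I}$)
$M{\left(-2,-14 \right)} \left(-160\right) = \frac{\frac{9}{4} - 2}{-3 - 14 - -2} \left(-160\right) = \frac{1}{-3 - 14 + 2} \cdot \frac{1}{4} \left(-160\right) = \frac{1}{-15} \cdot \frac{1}{4} \left(-160\right) = \left(- \frac{1}{15}\right) \frac{1}{4} \left(-160\right) = \left(- \frac{1}{60}\right) \left(-160\right) = \frac{8}{3}$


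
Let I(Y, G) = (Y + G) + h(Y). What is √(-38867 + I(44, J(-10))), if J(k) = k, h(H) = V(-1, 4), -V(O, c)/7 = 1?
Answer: 2*I*√9710 ≈ 197.08*I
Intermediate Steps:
V(O, c) = -7 (V(O, c) = -7*1 = -7)
h(H) = -7
I(Y, G) = -7 + G + Y (I(Y, G) = (Y + G) - 7 = (G + Y) - 7 = -7 + G + Y)
√(-38867 + I(44, J(-10))) = √(-38867 + (-7 - 10 + 44)) = √(-38867 + 27) = √(-38840) = 2*I*√9710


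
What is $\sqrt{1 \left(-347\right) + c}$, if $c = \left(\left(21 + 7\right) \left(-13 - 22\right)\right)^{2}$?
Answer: $\sqrt{960053} \approx 979.82$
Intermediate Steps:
$c = 960400$ ($c = \left(28 \left(-35\right)\right)^{2} = \left(-980\right)^{2} = 960400$)
$\sqrt{1 \left(-347\right) + c} = \sqrt{1 \left(-347\right) + 960400} = \sqrt{-347 + 960400} = \sqrt{960053}$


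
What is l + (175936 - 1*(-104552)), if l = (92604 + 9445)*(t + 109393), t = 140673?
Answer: 25519265722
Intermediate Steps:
l = 25518985234 (l = (92604 + 9445)*(140673 + 109393) = 102049*250066 = 25518985234)
l + (175936 - 1*(-104552)) = 25518985234 + (175936 - 1*(-104552)) = 25518985234 + (175936 + 104552) = 25518985234 + 280488 = 25519265722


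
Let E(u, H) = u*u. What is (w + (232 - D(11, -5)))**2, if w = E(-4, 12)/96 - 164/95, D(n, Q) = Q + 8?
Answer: 16806788881/324900 ≈ 51729.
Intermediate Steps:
D(n, Q) = 8 + Q
E(u, H) = u**2
w = -889/570 (w = (-4)**2/96 - 164/95 = 16*(1/96) - 164*1/95 = 1/6 - 164/95 = -889/570 ≈ -1.5596)
(w + (232 - D(11, -5)))**2 = (-889/570 + (232 - (8 - 5)))**2 = (-889/570 + (232 - 1*3))**2 = (-889/570 + (232 - 3))**2 = (-889/570 + 229)**2 = (129641/570)**2 = 16806788881/324900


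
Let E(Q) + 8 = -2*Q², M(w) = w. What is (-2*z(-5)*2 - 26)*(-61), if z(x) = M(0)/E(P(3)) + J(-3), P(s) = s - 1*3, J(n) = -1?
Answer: 1342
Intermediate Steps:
P(s) = -3 + s (P(s) = s - 3 = -3 + s)
E(Q) = -8 - 2*Q²
z(x) = -1 (z(x) = 0/(-8 - 2*(-3 + 3)²) - 1 = 0/(-8 - 2*0²) - 1 = 0/(-8 - 2*0) - 1 = 0/(-8 + 0) - 1 = 0/(-8) - 1 = 0*(-⅛) - 1 = 0 - 1 = -1)
(-2*z(-5)*2 - 26)*(-61) = (-2*(-1)*2 - 26)*(-61) = (2*2 - 26)*(-61) = (4 - 26)*(-61) = -22*(-61) = 1342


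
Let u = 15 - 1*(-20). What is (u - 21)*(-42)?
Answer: -588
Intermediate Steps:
u = 35 (u = 15 + 20 = 35)
(u - 21)*(-42) = (35 - 21)*(-42) = 14*(-42) = -588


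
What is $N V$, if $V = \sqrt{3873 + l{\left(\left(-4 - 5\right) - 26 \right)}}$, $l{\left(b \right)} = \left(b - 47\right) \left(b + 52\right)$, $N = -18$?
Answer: $- 18 \sqrt{2479} \approx -896.21$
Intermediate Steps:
$l{\left(b \right)} = \left(-47 + b\right) \left(52 + b\right)$ ($l{\left(b \right)} = \left(b - 47\right) \left(52 + b\right) = \left(-47 + b\right) \left(52 + b\right)$)
$V = \sqrt{2479}$ ($V = \sqrt{3873 + \left(-2444 + \left(\left(-4 - 5\right) - 26\right)^{2} + 5 \left(\left(-4 - 5\right) - 26\right)\right)} = \sqrt{3873 + \left(-2444 + \left(-9 - 26\right)^{2} + 5 \left(-9 - 26\right)\right)} = \sqrt{3873 + \left(-2444 + \left(-35\right)^{2} + 5 \left(-35\right)\right)} = \sqrt{3873 - 1394} = \sqrt{2479} \approx 49.79$)
$N V = - 18 \sqrt{2479}$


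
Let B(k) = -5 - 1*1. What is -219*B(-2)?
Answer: 1314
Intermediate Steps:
B(k) = -6 (B(k) = -5 - 1 = -6)
-219*B(-2) = -219*(-6) = 1314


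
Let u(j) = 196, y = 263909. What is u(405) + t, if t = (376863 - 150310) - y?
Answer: -37160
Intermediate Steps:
t = -37356 (t = (376863 - 150310) - 1*263909 = 226553 - 263909 = -37356)
u(405) + t = 196 - 37356 = -37160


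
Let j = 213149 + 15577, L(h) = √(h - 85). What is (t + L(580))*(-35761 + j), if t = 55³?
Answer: 32104551875 + 578895*√55 ≈ 3.2109e+10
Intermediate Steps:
t = 166375
L(h) = √(-85 + h)
j = 228726
(t + L(580))*(-35761 + j) = (166375 + √(-85 + 580))*(-35761 + 228726) = (166375 + √495)*192965 = (166375 + 3*√55)*192965 = 32104551875 + 578895*√55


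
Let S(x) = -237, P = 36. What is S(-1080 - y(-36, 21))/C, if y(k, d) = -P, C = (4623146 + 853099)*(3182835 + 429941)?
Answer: -79/6594815502040 ≈ -1.1979e-11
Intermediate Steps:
C = 19784446506120 (C = 5476245*3612776 = 19784446506120)
y(k, d) = -36 (y(k, d) = -1*36 = -36)
S(-1080 - y(-36, 21))/C = -237/19784446506120 = -237*1/19784446506120 = -79/6594815502040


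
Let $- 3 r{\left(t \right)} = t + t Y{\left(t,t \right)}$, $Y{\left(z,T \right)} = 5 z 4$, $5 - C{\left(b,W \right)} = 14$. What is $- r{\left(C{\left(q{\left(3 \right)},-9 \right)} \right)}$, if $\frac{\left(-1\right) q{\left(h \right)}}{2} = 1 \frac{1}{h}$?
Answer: $537$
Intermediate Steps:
$q{\left(h \right)} = - \frac{2}{h}$ ($q{\left(h \right)} = - 2 \cdot 1 \frac{1}{h} = - \frac{2}{h}$)
$C{\left(b,W \right)} = -9$ ($C{\left(b,W \right)} = 5 - 14 = -9$)
$Y{\left(z,T \right)} = 20 z$
$r{\left(t \right)} = - \frac{20 t^{2}}{3} - \frac{t}{3}$ ($r{\left(t \right)} = - \frac{t + t 20 t}{3} = - \frac{t + 20 t^{2}}{3} = - \frac{20 t^{2}}{3} - \frac{t}{3}$)
$- r{\left(C{\left(q{\left(3 \right)},-9 \right)} \right)} = - \frac{\left(-1\right) \left(-9\right) \left(1 + 20 \left(-9\right)\right)}{3} = - \frac{\left(-1\right) \left(-9\right) \left(1 - 180\right)}{3} = - \frac{\left(-1\right) \left(-9\right) \left(-179\right)}{3} = \left(-1\right) \left(-537\right) = 537$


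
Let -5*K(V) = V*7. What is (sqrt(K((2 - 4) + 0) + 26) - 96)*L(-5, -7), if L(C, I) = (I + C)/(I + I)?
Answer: -576/7 + 72*sqrt(5)/35 ≈ -77.686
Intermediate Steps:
K(V) = -7*V/5 (K(V) = -V*7/5 = -7*V/5)
L(C, I) = (C + I)/(2*I) (L(C, I) = (C + I)/((2*I)) = (C + I)*(1/(2*I)) = (C + I)/(2*I))
(sqrt(K((2 - 4) + 0) + 26) - 96)*L(-5, -7) = (sqrt(-7*((2 - 4) + 0)/5 + 26) - 96)*((1/2)*(-5 - 7)/(-7)) = (sqrt(-7*(-2 + 0)/5 + 26) - 96)*((1/2)*(-1/7)*(-12)) = (sqrt(-7/5*(-2) + 26) - 96)*(6/7) = (sqrt(14/5 + 26) - 96)*(6/7) = (sqrt(144/5) - 96)*(6/7) = (12*sqrt(5)/5 - 96)*(6/7) = (-96 + 12*sqrt(5)/5)*(6/7) = -576/7 + 72*sqrt(5)/35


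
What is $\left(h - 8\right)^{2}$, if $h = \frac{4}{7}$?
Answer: $\frac{2704}{49} \approx 55.184$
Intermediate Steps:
$h = \frac{4}{7}$ ($h = 4 \cdot \frac{1}{7} = \frac{4}{7} \approx 0.57143$)
$\left(h - 8\right)^{2} = \left(\frac{4}{7} - 8\right)^{2} = \left(- \frac{52}{7}\right)^{2} = \frac{2704}{49}$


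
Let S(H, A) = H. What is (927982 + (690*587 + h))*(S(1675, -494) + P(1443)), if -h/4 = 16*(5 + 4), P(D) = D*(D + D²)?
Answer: 4006327567076716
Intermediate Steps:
h = -576 (h = -64*(5 + 4) = -64*9 = -4*144 = -576)
(927982 + (690*587 + h))*(S(1675, -494) + P(1443)) = (927982 + (690*587 - 576))*(1675 + 1443²*(1 + 1443)) = (927982 + (405030 - 576))*(1675 + 2082249*1444) = (927982 + 404454)*(1675 + 3006767556) = 1332436*3006769231 = 4006327567076716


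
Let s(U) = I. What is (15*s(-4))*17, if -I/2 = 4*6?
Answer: -12240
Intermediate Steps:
I = -48 (I = -8*6 = -2*24 = -48)
s(U) = -48
(15*s(-4))*17 = (15*(-48))*17 = -720*17 = -12240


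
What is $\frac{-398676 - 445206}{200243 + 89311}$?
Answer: $- \frac{140647}{48259} \approx -2.9144$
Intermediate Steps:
$\frac{-398676 - 445206}{200243 + 89311} = - \frac{843882}{289554} = \left(-843882\right) \frac{1}{289554} = - \frac{140647}{48259}$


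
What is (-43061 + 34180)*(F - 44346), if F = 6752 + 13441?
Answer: 214502793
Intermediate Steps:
F = 20193
(-43061 + 34180)*(F - 44346) = (-43061 + 34180)*(20193 - 44346) = -8881*(-24153) = 214502793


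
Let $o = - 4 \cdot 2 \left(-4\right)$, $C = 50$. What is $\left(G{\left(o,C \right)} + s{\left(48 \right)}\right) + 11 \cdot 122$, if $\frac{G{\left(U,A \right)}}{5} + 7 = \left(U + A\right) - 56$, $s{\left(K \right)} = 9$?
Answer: $1446$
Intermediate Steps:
$o = 32$ ($o = - 8 \left(-4\right) = \left(-1\right) \left(-32\right) = 32$)
$G{\left(U,A \right)} = -315 + 5 A + 5 U$ ($G{\left(U,A \right)} = -35 + 5 \left(\left(U + A\right) - 56\right) = -35 + 5 \left(\left(A + U\right) - 56\right) = -35 + 5 \left(-56 + A + U\right) = -35 + \left(-280 + 5 A + 5 U\right) = -315 + 5 A + 5 U$)
$\left(G{\left(o,C \right)} + s{\left(48 \right)}\right) + 11 \cdot 122 = \left(\left(-315 + 5 \cdot 50 + 5 \cdot 32\right) + 9\right) + 11 \cdot 122 = \left(\left(-315 + 250 + 160\right) + 9\right) + 1342 = \left(95 + 9\right) + 1342 = 104 + 1342 = 1446$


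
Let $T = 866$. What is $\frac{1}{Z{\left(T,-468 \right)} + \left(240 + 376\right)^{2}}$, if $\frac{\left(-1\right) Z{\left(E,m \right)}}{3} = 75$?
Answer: $\frac{1}{379231} \approx 2.6369 \cdot 10^{-6}$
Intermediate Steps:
$Z{\left(E,m \right)} = -225$ ($Z{\left(E,m \right)} = \left(-3\right) 75 = -225$)
$\frac{1}{Z{\left(T,-468 \right)} + \left(240 + 376\right)^{2}} = \frac{1}{-225 + \left(240 + 376\right)^{2}} = \frac{1}{-225 + 616^{2}} = \frac{1}{-225 + 379456} = \frac{1}{379231}$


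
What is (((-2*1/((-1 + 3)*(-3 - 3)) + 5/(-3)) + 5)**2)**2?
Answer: 2401/16 ≈ 150.06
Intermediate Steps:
(((-2*1/((-1 + 3)*(-3 - 3)) + 5/(-3)) + 5)**2)**2 = (((-2/(2*(-6)) + 5*(-1/3)) + 5)**2)**2 = (((-2/(-12) - 5/3) + 5)**2)**2 = (((-2*(-1/12) - 5/3) + 5)**2)**2 = (((1/6 - 5/3) + 5)**2)**2 = ((-3/2 + 5)**2)**2 = ((7/2)**2)**2 = (49/4)**2 = 2401/16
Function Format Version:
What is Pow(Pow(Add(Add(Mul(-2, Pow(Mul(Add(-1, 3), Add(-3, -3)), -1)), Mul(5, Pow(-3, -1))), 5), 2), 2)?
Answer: Rational(2401, 16) ≈ 150.06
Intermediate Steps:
Pow(Pow(Add(Add(Mul(-2, Pow(Mul(Add(-1, 3), Add(-3, -3)), -1)), Mul(5, Pow(-3, -1))), 5), 2), 2) = Pow(Pow(Add(Add(Mul(-2, Pow(Mul(2, -6), -1)), Mul(5, Rational(-1, 3))), 5), 2), 2) = Pow(Pow(Add(Add(Mul(-2, Pow(-12, -1)), Rational(-5, 3)), 5), 2), 2) = Pow(Pow(Add(Add(Mul(-2, Rational(-1, 12)), Rational(-5, 3)), 5), 2), 2) = Pow(Pow(Add(Add(Rational(1, 6), Rational(-5, 3)), 5), 2), 2) = Pow(Pow(Add(Rational(-3, 2), 5), 2), 2) = Pow(Pow(Rational(7, 2), 2), 2) = Pow(Rational(49, 4), 2) = Rational(2401, 16)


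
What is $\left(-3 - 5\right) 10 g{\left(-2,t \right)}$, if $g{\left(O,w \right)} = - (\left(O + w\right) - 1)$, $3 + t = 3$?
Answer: $-240$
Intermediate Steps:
$t = 0$ ($t = -3 + 3 = 0$)
$g{\left(O,w \right)} = 1 - O - w$ ($g{\left(O,w \right)} = - (-1 + O + w) = 1 - O - w$)
$\left(-3 - 5\right) 10 g{\left(-2,t \right)} = \left(-3 - 5\right) 10 \left(1 - -2 - 0\right) = \left(-3 - 5\right) 10 \left(1 + 2 + 0\right) = \left(-8\right) 10 \cdot 3 = \left(-80\right) 3 = -240$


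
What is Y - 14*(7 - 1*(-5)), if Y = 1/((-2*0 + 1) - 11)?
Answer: -1681/10 ≈ -168.10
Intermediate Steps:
Y = -⅒ (Y = 1/((0 + 1) - 11) = 1/(1 - 11) = 1/(-10) = -⅒ ≈ -0.10000)
Y - 14*(7 - 1*(-5)) = -⅒ - 14*(7 - 1*(-5)) = -⅒ - 14*(7 + 5) = -⅒ - 14*12 = -⅒ - 168 = -1681/10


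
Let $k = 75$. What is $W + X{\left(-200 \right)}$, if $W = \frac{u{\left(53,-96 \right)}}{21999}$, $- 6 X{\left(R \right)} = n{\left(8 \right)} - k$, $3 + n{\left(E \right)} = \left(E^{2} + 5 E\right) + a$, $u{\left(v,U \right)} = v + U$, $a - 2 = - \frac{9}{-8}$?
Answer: $- \frac{569759}{117328} \approx -4.8561$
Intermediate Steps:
$a = \frac{25}{8}$ ($a = 2 - \frac{9}{-8} = 2 - - \frac{9}{8} = 2 + \frac{9}{8} = \frac{25}{8} \approx 3.125$)
$u{\left(v,U \right)} = U + v$
$n{\left(E \right)} = \frac{1}{8} + E^{2} + 5 E$ ($n{\left(E \right)} = -3 + \left(\left(E^{2} + 5 E\right) + \frac{25}{8}\right) = -3 + \left(\frac{25}{8} + E^{2} + 5 E\right) = \frac{1}{8} + E^{2} + 5 E$)
$X{\left(R \right)} = - \frac{233}{48}$ ($X{\left(R \right)} = - \frac{\left(\frac{1}{8} + 8^{2} + 5 \cdot 8\right) - 75}{6} = - \frac{\left(\frac{1}{8} + 64 + 40\right) - 75}{6} = - \frac{\frac{833}{8} - 75}{6} = \left(- \frac{1}{6}\right) \frac{233}{8} = - \frac{233}{48}$)
$W = - \frac{43}{21999}$ ($W = \frac{-96 + 53}{21999} = \left(-43\right) \frac{1}{21999} = - \frac{43}{21999} \approx -0.0019546$)
$W + X{\left(-200 \right)} = - \frac{43}{21999} - \frac{233}{48} = - \frac{569759}{117328}$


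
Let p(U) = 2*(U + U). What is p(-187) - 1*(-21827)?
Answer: 21079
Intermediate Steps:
p(U) = 4*U (p(U) = 2*(2*U) = 4*U)
p(-187) - 1*(-21827) = 4*(-187) - 1*(-21827) = -748 + 21827 = 21079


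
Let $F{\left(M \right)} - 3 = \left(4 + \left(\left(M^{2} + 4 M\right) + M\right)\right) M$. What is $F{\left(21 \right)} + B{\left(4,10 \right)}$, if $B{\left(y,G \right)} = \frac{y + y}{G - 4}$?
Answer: $\frac{34663}{3} \approx 11554.0$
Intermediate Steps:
$B{\left(y,G \right)} = \frac{2 y}{-4 + G}$
$F{\left(M \right)} = 3 + M \left(4 + M^{2} + 5 M\right)$ ($F{\left(M \right)} = 3 + \left(4 + \left(\left(M^{2} + 4 M\right) + M\right)\right) M = 3 + \left(4 + \left(M^{2} + 5 M\right)\right) M = 3 + \left(4 + M^{2} + 5 M\right) M = 3 + M \left(4 + M^{2} + 5 M\right)$)
$F{\left(21 \right)} + B{\left(4,10 \right)} = \left(3 + 21^{3} + 4 \cdot 21 + 5 \cdot 21^{2}\right) + 2 \cdot 4 \frac{1}{-4 + 10} = \left(3 + 9261 + 84 + 5 \cdot 441\right) + 2 \cdot 4 \cdot \frac{1}{6} = \left(3 + 9261 + 84 + 2205\right) + 2 \cdot 4 \cdot \frac{1}{6} = 11553 + \frac{4}{3} = \frac{34663}{3}$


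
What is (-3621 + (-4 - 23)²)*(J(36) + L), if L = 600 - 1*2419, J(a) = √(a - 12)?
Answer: 5260548 - 5784*√6 ≈ 5.2464e+6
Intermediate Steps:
J(a) = √(-12 + a)
L = -1819 (L = 600 - 2419 = -1819)
(-3621 + (-4 - 23)²)*(J(36) + L) = (-3621 + (-4 - 23)²)*(√(-12 + 36) - 1819) = (-3621 + (-27)²)*(√24 - 1819) = (-3621 + 729)*(2*√6 - 1819) = -2892*(-1819 + 2*√6) = 5260548 - 5784*√6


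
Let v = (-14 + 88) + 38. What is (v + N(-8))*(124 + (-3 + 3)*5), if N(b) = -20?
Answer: 11408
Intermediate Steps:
v = 112 (v = 74 + 38 = 112)
(v + N(-8))*(124 + (-3 + 3)*5) = (112 - 20)*(124 + (-3 + 3)*5) = 92*(124 + 0*5) = 92*(124 + 0) = 92*124 = 11408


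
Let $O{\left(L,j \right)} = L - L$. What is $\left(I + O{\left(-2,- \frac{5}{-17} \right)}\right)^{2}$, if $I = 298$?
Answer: $88804$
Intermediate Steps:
$O{\left(L,j \right)} = 0$
$\left(I + O{\left(-2,- \frac{5}{-17} \right)}\right)^{2} = \left(298 + 0\right)^{2} = 298^{2} = 88804$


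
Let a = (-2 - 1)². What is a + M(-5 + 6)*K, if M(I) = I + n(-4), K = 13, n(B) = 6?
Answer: 100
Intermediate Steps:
M(I) = 6 + I (M(I) = I + 6 = 6 + I)
a = 9 (a = (-3)² = 9)
a + M(-5 + 6)*K = 9 + (6 + (-5 + 6))*13 = 9 + (6 + 1)*13 = 9 + 7*13 = 9 + 91 = 100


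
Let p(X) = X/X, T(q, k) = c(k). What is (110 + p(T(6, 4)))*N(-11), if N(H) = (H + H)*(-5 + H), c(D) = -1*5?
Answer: 39072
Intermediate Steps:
c(D) = -5
T(q, k) = -5
N(H) = 2*H*(-5 + H) (N(H) = (2*H)*(-5 + H) = 2*H*(-5 + H))
p(X) = 1
(110 + p(T(6, 4)))*N(-11) = (110 + 1)*(2*(-11)*(-5 - 11)) = 111*(2*(-11)*(-16)) = 111*352 = 39072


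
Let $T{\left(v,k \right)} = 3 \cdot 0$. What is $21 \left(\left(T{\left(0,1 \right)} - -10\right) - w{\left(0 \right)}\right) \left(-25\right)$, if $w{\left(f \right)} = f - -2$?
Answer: $-4200$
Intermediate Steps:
$w{\left(f \right)} = 2 + f$ ($w{\left(f \right)} = f + 2 = 2 + f$)
$T{\left(v,k \right)} = 0$
$21 \left(\left(T{\left(0,1 \right)} - -10\right) - w{\left(0 \right)}\right) \left(-25\right) = 21 \left(\left(0 - -10\right) - \left(2 + 0\right)\right) \left(-25\right) = 21 \left(\left(0 + 10\right) - 2\right) \left(-25\right) = 21 \left(10 - 2\right) \left(-25\right) = 21 \cdot 8 \left(-25\right) = 168 \left(-25\right) = -4200$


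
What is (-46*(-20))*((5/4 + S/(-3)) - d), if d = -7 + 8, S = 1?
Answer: -230/3 ≈ -76.667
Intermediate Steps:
d = 1
(-46*(-20))*((5/4 + S/(-3)) - d) = (-46*(-20))*((5/4 + 1/(-3)) - 1*1) = 920*((5*(¼) + 1*(-⅓)) - 1) = 920*((5/4 - ⅓) - 1) = 920*(11/12 - 1) = 920*(-1/12) = -230/3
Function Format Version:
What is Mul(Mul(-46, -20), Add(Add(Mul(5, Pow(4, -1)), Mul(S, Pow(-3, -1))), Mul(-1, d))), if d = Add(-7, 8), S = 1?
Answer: Rational(-230, 3) ≈ -76.667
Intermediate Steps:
d = 1
Mul(Mul(-46, -20), Add(Add(Mul(5, Pow(4, -1)), Mul(S, Pow(-3, -1))), Mul(-1, d))) = Mul(Mul(-46, -20), Add(Add(Mul(5, Pow(4, -1)), Mul(1, Pow(-3, -1))), Mul(-1, 1))) = Mul(920, Add(Add(Mul(5, Rational(1, 4)), Mul(1, Rational(-1, 3))), -1)) = Mul(920, Add(Add(Rational(5, 4), Rational(-1, 3)), -1)) = Mul(920, Add(Rational(11, 12), -1)) = Mul(920, Rational(-1, 12)) = Rational(-230, 3)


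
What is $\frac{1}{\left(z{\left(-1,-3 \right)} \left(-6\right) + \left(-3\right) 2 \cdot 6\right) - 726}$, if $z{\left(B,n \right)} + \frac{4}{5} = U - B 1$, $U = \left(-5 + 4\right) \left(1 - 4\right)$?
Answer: $- \frac{5}{3906} \approx -0.0012801$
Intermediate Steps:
$U = 3$ ($U = \left(-1\right) \left(-3\right) = 3$)
$z{\left(B,n \right)} = \frac{11}{5} - B$ ($z{\left(B,n \right)} = - \frac{4}{5} - \left(-3 + B 1\right) = - \frac{4}{5} - \left(-3 + B\right) = \frac{11}{5} - B$)
$\frac{1}{\left(z{\left(-1,-3 \right)} \left(-6\right) + \left(-3\right) 2 \cdot 6\right) - 726} = \frac{1}{\left(\left(\frac{11}{5} - -1\right) \left(-6\right) + \left(-3\right) 2 \cdot 6\right) - 726} = \frac{1}{\left(\left(\frac{11}{5} + 1\right) \left(-6\right) - 36\right) - 726} = \frac{1}{\left(\frac{16}{5} \left(-6\right) - 36\right) - 726} = \frac{1}{\left(- \frac{96}{5} - 36\right) - 726} = \frac{1}{- \frac{276}{5} - 726} = \frac{1}{- \frac{3906}{5}} = - \frac{5}{3906}$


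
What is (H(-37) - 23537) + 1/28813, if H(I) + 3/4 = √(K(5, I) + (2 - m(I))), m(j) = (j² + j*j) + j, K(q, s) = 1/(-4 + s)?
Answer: -2712772759/115252 + 2*I*√1134265/41 ≈ -23538.0 + 51.952*I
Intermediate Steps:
m(j) = j + 2*j² (m(j) = (j² + j²) + j = 2*j² + j = j + 2*j²)
H(I) = -¾ + √(2 + 1/(-4 + I) - I*(1 + 2*I)) (H(I) = -¾ + √(1/(-4 + I) + (2 - I*(1 + 2*I))) = -¾ + √(2 + 1/(-4 + I) - I*(1 + 2*I)))
(H(-37) - 23537) + 1/28813 = ((-¾ + √((1 + (-4 - 37)*(2 - 1*(-37)*(1 + 2*(-37))))/(-4 - 37))) - 23537) + 1/28813 = ((-¾ + √((1 - 41*(2 - 1*(-37)*(1 - 74)))/(-41))) - 23537) + 1/28813 = ((-¾ + √(-(1 - 41*(2 - 1*(-37)*(-73)))/41)) - 23537) + 1/28813 = ((-¾ + √(-(1 - 41*(2 - 2701))/41)) - 23537) + 1/28813 = ((-¾ + √(-(1 - 41*(-2699))/41)) - 23537) + 1/28813 = ((-¾ + √(-(1 + 110659)/41)) - 23537) + 1/28813 = ((-¾ + √(-1/41*110660)) - 23537) + 1/28813 = ((-¾ + √(-110660/41)) - 23537) + 1/28813 = ((-¾ + 2*I*√1134265/41) - 23537) + 1/28813 = (-94151/4 + 2*I*√1134265/41) + 1/28813 = -2712772759/115252 + 2*I*√1134265/41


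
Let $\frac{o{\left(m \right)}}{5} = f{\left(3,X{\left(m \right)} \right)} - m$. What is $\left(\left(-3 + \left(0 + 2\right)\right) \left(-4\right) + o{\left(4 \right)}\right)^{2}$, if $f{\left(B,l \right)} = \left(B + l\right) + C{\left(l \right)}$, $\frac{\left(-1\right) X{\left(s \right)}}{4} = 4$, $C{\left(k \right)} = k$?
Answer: $25921$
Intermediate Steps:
$X{\left(s \right)} = -16$ ($X{\left(s \right)} = \left(-4\right) 4 = -16$)
$f{\left(B,l \right)} = B + 2 l$ ($f{\left(B,l \right)} = \left(B + l\right) + l = B + 2 l$)
$o{\left(m \right)} = -145 - 5 m$ ($o{\left(m \right)} = 5 \left(\left(3 + 2 \left(-16\right)\right) - m\right) = 5 \left(\left(3 - 32\right) - m\right) = 5 \left(-29 - m\right) = -145 - 5 m$)
$\left(\left(-3 + \left(0 + 2\right)\right) \left(-4\right) + o{\left(4 \right)}\right)^{2} = \left(\left(-3 + \left(0 + 2\right)\right) \left(-4\right) - 165\right)^{2} = \left(\left(-3 + 2\right) \left(-4\right) - 165\right)^{2} = \left(\left(-1\right) \left(-4\right) - 165\right)^{2} = \left(4 - 165\right)^{2} = \left(-161\right)^{2} = 25921$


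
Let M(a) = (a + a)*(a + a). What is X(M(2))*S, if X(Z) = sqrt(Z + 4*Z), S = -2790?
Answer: -11160*sqrt(5) ≈ -24955.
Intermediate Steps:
M(a) = 4*a**2 (M(a) = (2*a)*(2*a) = 4*a**2)
X(Z) = sqrt(5)*sqrt(Z) (X(Z) = sqrt(5*Z) = sqrt(5)*sqrt(Z))
X(M(2))*S = (sqrt(5)*sqrt(4*2**2))*(-2790) = (sqrt(5)*sqrt(4*4))*(-2790) = (sqrt(5)*sqrt(16))*(-2790) = (sqrt(5)*4)*(-2790) = (4*sqrt(5))*(-2790) = -11160*sqrt(5)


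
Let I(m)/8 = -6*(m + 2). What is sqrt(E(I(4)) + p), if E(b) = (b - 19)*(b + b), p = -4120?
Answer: 2*sqrt(43178) ≈ 415.59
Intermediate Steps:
I(m) = -96 - 48*m (I(m) = 8*(-6*(m + 2)) = 8*(-6*(2 + m)) = 8*(-12 - 6*m) = -96 - 48*m)
E(b) = 2*b*(-19 + b) (E(b) = (-19 + b)*(2*b) = 2*b*(-19 + b))
sqrt(E(I(4)) + p) = sqrt(2*(-96 - 48*4)*(-19 + (-96 - 48*4)) - 4120) = sqrt(2*(-96 - 192)*(-19 + (-96 - 192)) - 4120) = sqrt(2*(-288)*(-19 - 288) - 4120) = sqrt(2*(-288)*(-307) - 4120) = sqrt(176832 - 4120) = sqrt(172712) = 2*sqrt(43178)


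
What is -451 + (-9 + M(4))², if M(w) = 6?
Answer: -442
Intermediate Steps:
-451 + (-9 + M(4))² = -451 + (-9 + 6)² = -451 + (-3)² = -451 + 9 = -442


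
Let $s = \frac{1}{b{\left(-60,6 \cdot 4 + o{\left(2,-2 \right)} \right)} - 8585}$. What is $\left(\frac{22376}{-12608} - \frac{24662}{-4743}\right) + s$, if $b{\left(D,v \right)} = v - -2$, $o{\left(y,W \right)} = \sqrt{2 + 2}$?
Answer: $\frac{219061488569}{63963301176} \approx 3.4248$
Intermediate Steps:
$o{\left(y,W \right)} = 2$ ($o{\left(y,W \right)} = \sqrt{4} = 2$)
$b{\left(D,v \right)} = 2 + v$ ($b{\left(D,v \right)} = v + 2 = 2 + v$)
$s = - \frac{1}{8557}$ ($s = \frac{1}{\left(2 + \left(6 \cdot 4 + 2\right)\right) - 8585} = \frac{1}{\left(2 + \left(24 + 2\right)\right) - 8585} = \frac{1}{\left(2 + 26\right) - 8585} = \frac{1}{28 - 8585} = \frac{1}{-8557} = - \frac{1}{8557} \approx -0.00011686$)
$\left(\frac{22376}{-12608} - \frac{24662}{-4743}\right) + s = \left(\frac{22376}{-12608} - \frac{24662}{-4743}\right) - \frac{1}{8557} = \left(22376 \left(- \frac{1}{12608}\right) - - \frac{24662}{4743}\right) - \frac{1}{8557} = \left(- \frac{2797}{1576} + \frac{24662}{4743}\right) - \frac{1}{8557} = \frac{25601141}{7474968} - \frac{1}{8557} = \frac{219061488569}{63963301176}$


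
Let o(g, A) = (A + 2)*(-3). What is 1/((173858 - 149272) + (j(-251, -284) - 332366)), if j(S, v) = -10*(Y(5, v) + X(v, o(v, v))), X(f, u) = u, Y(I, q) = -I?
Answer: -1/316190 ≈ -3.1627e-6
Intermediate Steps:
o(g, A) = -6 - 3*A (o(g, A) = (2 + A)*(-3) = -6 - 3*A)
j(S, v) = 110 + 30*v (j(S, v) = -10*(-1*5 + (-6 - 3*v)) = -10*(-5 + (-6 - 3*v)) = -10*(-11 - 3*v) = 110 + 30*v)
1/((173858 - 149272) + (j(-251, -284) - 332366)) = 1/((173858 - 149272) + ((110 + 30*(-284)) - 332366)) = 1/(24586 + ((110 - 8520) - 332366)) = 1/(24586 + (-8410 - 332366)) = 1/(24586 - 340776) = 1/(-316190) = -1/316190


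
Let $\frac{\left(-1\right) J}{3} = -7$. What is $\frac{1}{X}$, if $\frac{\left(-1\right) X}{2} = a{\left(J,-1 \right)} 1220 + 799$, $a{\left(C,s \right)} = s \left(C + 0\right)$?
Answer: $\frac{1}{49642} \approx 2.0144 \cdot 10^{-5}$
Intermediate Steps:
$J = 21$ ($J = \left(-3\right) \left(-7\right) = 21$)
$a{\left(C,s \right)} = C s$ ($a{\left(C,s \right)} = s C = C s$)
$X = 49642$ ($X = - 2 \left(21 \left(-1\right) 1220 + 799\right) = - 2 \left(\left(-21\right) 1220 + 799\right) = - 2 \left(-25620 + 799\right) = \left(-2\right) \left(-24821\right) = 49642$)
$\frac{1}{X} = \frac{1}{49642}$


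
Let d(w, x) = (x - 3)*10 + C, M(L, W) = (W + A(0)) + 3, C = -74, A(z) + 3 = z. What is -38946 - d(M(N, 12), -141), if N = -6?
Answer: -37432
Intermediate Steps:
A(z) = -3 + z
M(L, W) = W (M(L, W) = (W + (-3 + 0)) + 3 = (W - 3) + 3 = (-3 + W) + 3 = W)
d(w, x) = -104 + 10*x (d(w, x) = (x - 3)*10 - 74 = (-3 + x)*10 - 74 = (-30 + 10*x) - 74 = -104 + 10*x)
-38946 - d(M(N, 12), -141) = -38946 - (-104 + 10*(-141)) = -38946 - (-104 - 1410) = -38946 - 1*(-1514) = -38946 + 1514 = -37432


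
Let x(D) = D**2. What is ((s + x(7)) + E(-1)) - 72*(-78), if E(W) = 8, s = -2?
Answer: 5671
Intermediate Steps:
((s + x(7)) + E(-1)) - 72*(-78) = ((-2 + 7**2) + 8) - 72*(-78) = ((-2 + 49) + 8) + 5616 = (47 + 8) + 5616 = 55 + 5616 = 5671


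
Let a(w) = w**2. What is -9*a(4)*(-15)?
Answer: 2160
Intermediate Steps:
-9*a(4)*(-15) = -9*4**2*(-15) = -9*16*(-15) = -144*(-15) = 2160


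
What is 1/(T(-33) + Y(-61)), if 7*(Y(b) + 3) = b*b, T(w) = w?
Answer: 7/3469 ≈ 0.0020179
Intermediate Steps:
Y(b) = -3 + b²/7 (Y(b) = -3 + (b*b)/7 = -3 + b²/7)
1/(T(-33) + Y(-61)) = 1/(-33 + (-3 + (⅐)*(-61)²)) = 1/(-33 + (-3 + (⅐)*3721)) = 1/(-33 + (-3 + 3721/7)) = 1/(-33 + 3700/7) = 1/(3469/7) = 7/3469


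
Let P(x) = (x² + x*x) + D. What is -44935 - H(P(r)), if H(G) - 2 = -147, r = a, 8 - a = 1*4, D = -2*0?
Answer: -44790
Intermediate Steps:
D = 0
a = 4 (a = 8 - 4 = 4)
r = 4
P(x) = 2*x² (P(x) = (x² + x*x) + 0 = (x² + x²) + 0 = 2*x² + 0 = 2*x²)
H(G) = -145 (H(G) = 2 - 147 = -145)
-44935 - H(P(r)) = -44935 - 1*(-145) = -44935 + 145 = -44790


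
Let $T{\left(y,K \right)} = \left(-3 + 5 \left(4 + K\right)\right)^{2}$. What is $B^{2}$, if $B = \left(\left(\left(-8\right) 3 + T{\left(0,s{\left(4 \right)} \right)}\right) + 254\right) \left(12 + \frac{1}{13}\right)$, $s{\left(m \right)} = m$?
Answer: $372914721$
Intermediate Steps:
$T{\left(y,K \right)} = \left(17 + 5 K\right)^{2}$ ($T{\left(y,K \right)} = \left(-3 + \left(20 + 5 K\right)\right)^{2} = \left(17 + 5 K\right)^{2}$)
$B = 19311$ ($B = \left(\left(\left(-8\right) 3 + \left(17 + 5 \cdot 4\right)^{2}\right) + 254\right) \left(12 + \frac{1}{13}\right) = \left(\left(-24 + \left(17 + 20\right)^{2}\right) + 254\right) \left(12 + \frac{1}{13}\right) = \left(\left(-24 + 37^{2}\right) + 254\right) \frac{157}{13} = \left(\left(-24 + 1369\right) + 254\right) \frac{157}{13} = \left(1345 + 254\right) \frac{157}{13} = 1599 \cdot \frac{157}{13} = 19311$)
$B^{2} = 19311^{2} = 372914721$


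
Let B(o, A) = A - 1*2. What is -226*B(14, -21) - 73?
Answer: 5125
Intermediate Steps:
B(o, A) = -2 + A (B(o, A) = A - 2 = -2 + A)
-226*B(14, -21) - 73 = -226*(-2 - 21) - 73 = -226*(-23) - 73 = 5198 - 73 = 5125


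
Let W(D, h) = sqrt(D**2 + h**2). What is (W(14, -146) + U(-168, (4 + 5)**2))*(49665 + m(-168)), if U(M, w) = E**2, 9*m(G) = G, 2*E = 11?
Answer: 18021619/12 + 297878*sqrt(5378)/3 ≈ 8.7834e+6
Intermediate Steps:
E = 11/2 (E = (1/2)*11 = 11/2 ≈ 5.5000)
m(G) = G/9
U(M, w) = 121/4 (U(M, w) = (11/2)**2 = 121/4)
(W(14, -146) + U(-168, (4 + 5)**2))*(49665 + m(-168)) = (sqrt(14**2 + (-146)**2) + 121/4)*(49665 + (1/9)*(-168)) = (sqrt(196 + 21316) + 121/4)*(49665 - 56/3) = (sqrt(21512) + 121/4)*(148939/3) = (2*sqrt(5378) + 121/4)*(148939/3) = (121/4 + 2*sqrt(5378))*(148939/3) = 18021619/12 + 297878*sqrt(5378)/3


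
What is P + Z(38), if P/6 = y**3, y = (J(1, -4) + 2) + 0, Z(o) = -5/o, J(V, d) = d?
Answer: -1829/38 ≈ -48.132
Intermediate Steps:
y = -2 (y = (-4 + 2) + 0 = -2 + 0 = -2)
P = -48 (P = 6*(-2)**3 = 6*(-8) = -48)
P + Z(38) = -48 - 5/38 = -1829/38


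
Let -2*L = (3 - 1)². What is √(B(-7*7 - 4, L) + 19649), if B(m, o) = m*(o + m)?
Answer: 2*√5641 ≈ 150.21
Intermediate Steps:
L = -2 (L = -(3 - 1)²/2 = -½*2² = -½*4 = -2)
B(m, o) = m*(m + o)
√(B(-7*7 - 4, L) + 19649) = √((-7*7 - 4)*((-7*7 - 4) - 2) + 19649) = √((-49 - 4)*((-49 - 4) - 2) + 19649) = √(-53*(-53 - 2) + 19649) = √(-53*(-55) + 19649) = √(2915 + 19649) = √22564 = 2*√5641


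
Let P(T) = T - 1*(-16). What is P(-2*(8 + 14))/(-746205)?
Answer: 28/746205 ≈ 3.7523e-5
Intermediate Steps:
P(T) = 16 + T (P(T) = T + 16 = 16 + T)
P(-2*(8 + 14))/(-746205) = (16 - 2*(8 + 14))/(-746205) = (16 - 2*22)*(-1/746205) = (16 - 44)*(-1/746205) = -28*(-1/746205) = 28/746205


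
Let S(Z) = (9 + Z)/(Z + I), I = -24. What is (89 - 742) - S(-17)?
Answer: -26781/41 ≈ -653.20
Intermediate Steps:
S(Z) = (9 + Z)/(-24 + Z) (S(Z) = (9 + Z)/(Z - 24) = (9 + Z)/(-24 + Z))
(89 - 742) - S(-17) = (89 - 742) - (9 - 17)/(-24 - 17) = -653 - (-8)/(-41) = -653 - (-1)*(-8)/41 = -653 - 1*8/41 = -653 - 8/41 = -26781/41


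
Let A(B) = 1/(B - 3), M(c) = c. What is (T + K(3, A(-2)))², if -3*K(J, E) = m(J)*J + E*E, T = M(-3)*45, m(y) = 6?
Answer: 111851776/5625 ≈ 19885.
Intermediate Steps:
A(B) = 1/(-3 + B)
T = -135 (T = -3*45 = -135)
K(J, E) = -2*J - E²/3 (K(J, E) = -(6*J + E*E)/3 = -(6*J + E²)/3 = -(E² + 6*J)/3 = -2*J - E²/3)
(T + K(3, A(-2)))² = (-135 + (-2*3 - 1/(3*(-3 - 2)²)))² = (-135 + (-6 - (1/(-5))²/3))² = (-135 + (-6 - (-⅕)²/3))² = (-135 + (-6 - ⅓*1/25))² = (-135 + (-6 - 1/75))² = (-135 - 451/75)² = (-10576/75)² = 111851776/5625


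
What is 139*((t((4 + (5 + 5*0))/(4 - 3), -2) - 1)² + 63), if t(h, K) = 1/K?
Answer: 36279/4 ≈ 9069.8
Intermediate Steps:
139*((t((4 + (5 + 5*0))/(4 - 3), -2) - 1)² + 63) = 139*((1/(-2) - 1)² + 63) = 139*((-½ - 1)² + 63) = 139*((-3/2)² + 63) = 139*(9/4 + 63) = 139*(261/4) = 36279/4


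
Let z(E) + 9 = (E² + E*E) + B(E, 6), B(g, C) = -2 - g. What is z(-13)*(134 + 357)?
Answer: 166940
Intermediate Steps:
z(E) = -11 - E + 2*E² (z(E) = -9 + ((E² + E*E) + (-2 - E)) = -9 + ((E² + E²) + (-2 - E)) = -9 + (2*E² + (-2 - E)) = -9 + (-2 - E + 2*E²) = -11 - E + 2*E²)
z(-13)*(134 + 357) = (-11 - 1*(-13) + 2*(-13)²)*(134 + 357) = (-11 + 13 + 2*169)*491 = (-11 + 13 + 338)*491 = 340*491 = 166940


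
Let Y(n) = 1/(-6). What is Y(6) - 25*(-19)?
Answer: 2849/6 ≈ 474.83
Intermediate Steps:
Y(n) = -1/6
Y(6) - 25*(-19) = -1/6 - 25*(-19) = -1/6 + 475 = 2849/6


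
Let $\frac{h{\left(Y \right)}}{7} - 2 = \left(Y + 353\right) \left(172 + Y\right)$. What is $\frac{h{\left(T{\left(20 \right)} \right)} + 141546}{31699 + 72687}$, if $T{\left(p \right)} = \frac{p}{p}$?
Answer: $\frac{285127}{52193} \approx 5.4629$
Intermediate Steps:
$T{\left(p \right)} = 1$
$h{\left(Y \right)} = 14 + 7 \left(172 + Y\right) \left(353 + Y\right)$ ($h{\left(Y \right)} = 14 + 7 \left(Y + 353\right) \left(172 + Y\right) = 14 + 7 \left(353 + Y\right) \left(172 + Y\right) = 14 + 7 \left(172 + Y\right) \left(353 + Y\right)$)
$\frac{h{\left(T{\left(20 \right)} \right)} + 141546}{31699 + 72687} = \frac{\left(425026 + 7 \cdot 1^{2} + 3675 \cdot 1\right) + 141546}{31699 + 72687} = \frac{\left(425026 + 7 \cdot 1 + 3675\right) + 141546}{104386} = \left(\left(425026 + 7 + 3675\right) + 141546\right) \frac{1}{104386} = \left(428708 + 141546\right) \frac{1}{104386} = 570254 \cdot \frac{1}{104386} = \frac{285127}{52193}$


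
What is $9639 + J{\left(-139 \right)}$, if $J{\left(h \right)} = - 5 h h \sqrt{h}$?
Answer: $9639 - 96605 i \sqrt{139} \approx 9639.0 - 1.139 \cdot 10^{6} i$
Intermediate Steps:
$J{\left(h \right)} = - 5 h^{\frac{5}{2}}$ ($J{\left(h \right)} = - 5 h^{2} \sqrt{h} = - 5 h^{\frac{5}{2}}$)
$9639 + J{\left(-139 \right)} = 9639 - 5 \left(-139\right)^{\frac{5}{2}} = 9639 - 5 \cdot 19321 i \sqrt{139} = 9639 - 96605 i \sqrt{139}$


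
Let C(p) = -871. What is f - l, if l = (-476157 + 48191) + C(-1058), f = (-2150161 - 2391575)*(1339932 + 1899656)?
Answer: -14713353015931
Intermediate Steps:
f = -14713353444768 (f = -4541736*3239588 = -14713353444768)
l = -428837 (l = (-476157 + 48191) - 871 = -427966 - 871 = -428837)
f - l = -14713353444768 - 1*(-428837) = -14713353444768 + 428837 = -14713353015931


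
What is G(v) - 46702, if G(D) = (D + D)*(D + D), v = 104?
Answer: -3438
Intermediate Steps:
G(D) = 4*D² (G(D) = (2*D)*(2*D) = 4*D²)
G(v) - 46702 = 4*104² - 46702 = 4*10816 - 46702 = 43264 - 46702 = -3438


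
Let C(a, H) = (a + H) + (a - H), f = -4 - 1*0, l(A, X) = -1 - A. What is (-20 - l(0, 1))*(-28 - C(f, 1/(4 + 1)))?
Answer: 380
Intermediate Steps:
f = -4 (f = -4 + 0 = -4)
C(a, H) = 2*a (C(a, H) = (H + a) + (a - H) = 2*a)
(-20 - l(0, 1))*(-28 - C(f, 1/(4 + 1))) = (-20 - (-1 - 1*0))*(-28 - 2*(-4)) = (-20 - (-1 + 0))*(-28 - 1*(-8)) = (-20 - 1*(-1))*(-28 + 8) = (-20 + 1)*(-20) = -19*(-20) = 380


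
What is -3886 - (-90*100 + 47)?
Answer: 5067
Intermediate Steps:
-3886 - (-90*100 + 47) = -3886 - (-9000 + 47) = -3886 - 1*(-8953) = -3886 + 8953 = 5067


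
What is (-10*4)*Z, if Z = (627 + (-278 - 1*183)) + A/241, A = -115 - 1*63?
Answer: -1593120/241 ≈ -6610.5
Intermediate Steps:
A = -178 (A = -115 - 63 = -178)
Z = 39828/241 (Z = (627 + (-278 - 1*183)) - 178/241 = (627 + (-278 - 183)) - 178*1/241 = (627 - 461) - 178/241 = 166 - 178/241 = 39828/241 ≈ 165.26)
(-10*4)*Z = -10*4*(39828/241) = -40*39828/241 = -1593120/241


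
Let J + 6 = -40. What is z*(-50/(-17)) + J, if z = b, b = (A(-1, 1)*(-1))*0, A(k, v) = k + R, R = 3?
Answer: -46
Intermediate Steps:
J = -46 (J = -6 - 40 = -46)
A(k, v) = 3 + k (A(k, v) = k + 3 = 3 + k)
b = 0 (b = ((3 - 1)*(-1))*0 = (2*(-1))*0 = -2*0 = 0)
z = 0
z*(-50/(-17)) + J = 0*(-50/(-17)) - 46 = 0*(-50*(-1/17)) - 46 = 0*(50/17) - 46 = 0 - 46 = -46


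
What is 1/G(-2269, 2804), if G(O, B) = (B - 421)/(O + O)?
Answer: -4538/2383 ≈ -1.9043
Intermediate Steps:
G(O, B) = (-421 + B)/(2*O) (G(O, B) = (-421 + B)/((2*O)) = (-421 + B)*(1/(2*O)) = (-421 + B)/(2*O))
1/G(-2269, 2804) = 1/((1/2)*(-421 + 2804)/(-2269)) = 1/((1/2)*(-1/2269)*2383) = 1/(-2383/4538) = -4538/2383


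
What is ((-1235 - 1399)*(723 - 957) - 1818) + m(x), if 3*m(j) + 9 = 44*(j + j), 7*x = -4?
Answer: 12904883/21 ≈ 6.1452e+5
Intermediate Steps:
x = -4/7 (x = (1/7)*(-4) = -4/7 ≈ -0.57143)
m(j) = -3 + 88*j/3 (m(j) = -3 + (44*(j + j))/3 = -3 + (44*(2*j))/3 = -3 + (88*j)/3 = -3 + 88*j/3)
((-1235 - 1399)*(723 - 957) - 1818) + m(x) = ((-1235 - 1399)*(723 - 957) - 1818) + (-3 + (88/3)*(-4/7)) = (-2634*(-234) - 1818) + (-3 - 352/21) = (616356 - 1818) - 415/21 = 614538 - 415/21 = 12904883/21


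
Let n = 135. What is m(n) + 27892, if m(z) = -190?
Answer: 27702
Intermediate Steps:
m(n) + 27892 = -190 + 27892 = 27702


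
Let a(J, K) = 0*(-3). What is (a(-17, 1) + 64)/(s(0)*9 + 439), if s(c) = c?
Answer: 64/439 ≈ 0.14579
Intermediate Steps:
a(J, K) = 0
(a(-17, 1) + 64)/(s(0)*9 + 439) = (0 + 64)/(0*9 + 439) = 64/(0 + 439) = 64/439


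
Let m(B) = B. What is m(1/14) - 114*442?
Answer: -705431/14 ≈ -50388.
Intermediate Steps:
m(1/14) - 114*442 = 1/14 - 114*442 = 1/14 - 50388 = -705431/14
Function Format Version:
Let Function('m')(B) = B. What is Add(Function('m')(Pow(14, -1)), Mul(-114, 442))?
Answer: Rational(-705431, 14) ≈ -50388.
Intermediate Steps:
Add(Function('m')(Pow(14, -1)), Mul(-114, 442)) = Add(Pow(14, -1), Mul(-114, 442)) = Add(Rational(1, 14), -50388) = Rational(-705431, 14)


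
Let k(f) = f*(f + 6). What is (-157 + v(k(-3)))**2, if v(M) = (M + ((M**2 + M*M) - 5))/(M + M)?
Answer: 2211169/81 ≈ 27298.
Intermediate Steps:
k(f) = f*(6 + f)
v(M) = (-5 + M + 2*M**2)/(2*M) (v(M) = (M + ((M**2 + M**2) - 5))/((2*M)) = (M + (2*M**2 - 5))*(1/(2*M)) = (M + (-5 + 2*M**2))*(1/(2*M)) = (-5 + M + 2*M**2)*(1/(2*M)) = (-5 + M + 2*M**2)/(2*M))
(-157 + v(k(-3)))**2 = (-157 + (1/2 - 3*(6 - 3) - 5*(-1/(3*(6 - 3)))/2))**2 = (-157 + (1/2 - 3*3 - 5/(2*((-3*3)))))**2 = (-157 + (1/2 - 9 - 5/2/(-9)))**2 = (-157 + (1/2 - 9 - 5/2*(-1/9)))**2 = (-157 + (1/2 - 9 + 5/18))**2 = (-157 - 74/9)**2 = (-1487/9)**2 = 2211169/81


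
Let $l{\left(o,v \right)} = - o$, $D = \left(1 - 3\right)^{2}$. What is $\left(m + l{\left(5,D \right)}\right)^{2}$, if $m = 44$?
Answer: $1521$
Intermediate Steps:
$D = 4$ ($D = \left(-2\right)^{2} = 4$)
$\left(m + l{\left(5,D \right)}\right)^{2} = \left(44 - 5\right)^{2} = 39^{2} = 1521$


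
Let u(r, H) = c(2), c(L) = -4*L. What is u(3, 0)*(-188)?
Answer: 1504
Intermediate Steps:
u(r, H) = -8 (u(r, H) = -4*2 = -8)
u(3, 0)*(-188) = -8*(-188) = 1504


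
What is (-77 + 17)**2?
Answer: 3600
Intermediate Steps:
(-77 + 17)**2 = (-60)**2 = 3600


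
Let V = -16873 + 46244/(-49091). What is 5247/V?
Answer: -257580477/828358687 ≈ -0.31095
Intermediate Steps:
V = -828358687/49091 (V = -16873 + 46244*(-1/49091) = -16873 - 46244/49091 = -828358687/49091 ≈ -16874.)
5247/V = 5247/(-828358687/49091) = 5247*(-49091/828358687) = -257580477/828358687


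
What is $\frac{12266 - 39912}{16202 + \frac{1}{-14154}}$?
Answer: $- \frac{391301484}{229323107} \approx -1.7063$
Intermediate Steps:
$\frac{12266 - 39912}{16202 + \frac{1}{-14154}} = - \frac{27646}{16202 - \frac{1}{14154}} = - \frac{27646}{\frac{229323107}{14154}} = \left(-27646\right) \frac{14154}{229323107} = - \frac{391301484}{229323107}$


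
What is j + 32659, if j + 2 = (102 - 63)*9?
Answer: 33008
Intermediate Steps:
j = 349 (j = -2 + (102 - 63)*9 = -2 + 39*9 = -2 + 351 = 349)
j + 32659 = 349 + 32659 = 33008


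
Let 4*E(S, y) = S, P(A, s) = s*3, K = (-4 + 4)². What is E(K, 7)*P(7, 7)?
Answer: 0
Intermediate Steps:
K = 0 (K = 0² = 0)
P(A, s) = 3*s
E(S, y) = S/4
E(K, 7)*P(7, 7) = ((¼)*0)*(3*7) = 0*21 = 0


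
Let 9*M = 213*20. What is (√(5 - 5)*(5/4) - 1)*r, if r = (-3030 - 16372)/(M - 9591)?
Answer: -58206/27353 ≈ -2.1280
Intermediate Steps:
M = 1420/3 (M = (213*20)/9 = (⅑)*4260 = 1420/3 ≈ 473.33)
r = 58206/27353 (r = (-3030 - 16372)/(1420/3 - 9591) = -19402/(-27353/3) = -19402*(-3/27353) = 58206/27353 ≈ 2.1280)
(√(5 - 5)*(5/4) - 1)*r = (√(5 - 5)*(5/4) - 1)*(58206/27353) = (√0*(5*(¼)) - 1)*(58206/27353) = (0*(5/4) - 1)*(58206/27353) = (0 - 1)*(58206/27353) = -1*58206/27353 = -58206/27353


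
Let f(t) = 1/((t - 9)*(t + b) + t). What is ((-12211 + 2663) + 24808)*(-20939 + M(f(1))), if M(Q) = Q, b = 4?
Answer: -12461651720/39 ≈ -3.1953e+8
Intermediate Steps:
f(t) = 1/(t + (-9 + t)*(4 + t)) (f(t) = 1/((t - 9)*(t + 4) + t) = 1/((-9 + t)*(4 + t) + t) = 1/(t + (-9 + t)*(4 + t)))
((-12211 + 2663) + 24808)*(-20939 + M(f(1))) = ((-12211 + 2663) + 24808)*(-20939 + 1/(-36 + 1**2 - 4*1)) = (-9548 + 24808)*(-20939 + 1/(-36 + 1 - 4)) = 15260*(-20939 + 1/(-39)) = 15260*(-20939 - 1/39) = 15260*(-816622/39) = -12461651720/39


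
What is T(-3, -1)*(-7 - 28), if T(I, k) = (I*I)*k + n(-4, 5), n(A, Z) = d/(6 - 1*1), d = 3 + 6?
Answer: 252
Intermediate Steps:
d = 9
n(A, Z) = 9/5 (n(A, Z) = 9/(6 - 1*1) = 9/(6 - 1) = 9/5)
T(I, k) = 9/5 + k*I² (T(I, k) = (I*I)*k + 9/5 = I²*k + 9/5 = k*I² + 9/5 = 9/5 + k*I²)
T(-3, -1)*(-7 - 28) = (9/5 - 1*(-3)²)*(-7 - 28) = (9/5 - 1*9)*(-35) = (9/5 - 9)*(-35) = -36/5*(-35) = 252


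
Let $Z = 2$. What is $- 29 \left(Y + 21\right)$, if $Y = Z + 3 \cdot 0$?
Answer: $-667$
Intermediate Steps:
$Y = 2$ ($Y = 2 + 3 \cdot 0 = 2 + 0 = 2$)
$- 29 \left(Y + 21\right) = - 29 \left(2 + 21\right) = \left(-29\right) 23 = -667$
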